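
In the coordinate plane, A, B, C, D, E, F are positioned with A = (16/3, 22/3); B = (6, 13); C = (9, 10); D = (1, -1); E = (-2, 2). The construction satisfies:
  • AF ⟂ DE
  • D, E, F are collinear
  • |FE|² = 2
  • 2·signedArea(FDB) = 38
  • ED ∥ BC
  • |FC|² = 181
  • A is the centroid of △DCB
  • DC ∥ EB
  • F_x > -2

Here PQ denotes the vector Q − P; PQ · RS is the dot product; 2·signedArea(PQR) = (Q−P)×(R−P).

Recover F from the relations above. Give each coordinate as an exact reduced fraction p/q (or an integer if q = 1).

1. F_x = -1  [D, E, F are collinear ∩ AF ⟂ DE]
2. F_y = 1  [D, E, F are collinear ∩ AF ⟂ DE]
   → F = (-1, 1)

F = (-1, 1)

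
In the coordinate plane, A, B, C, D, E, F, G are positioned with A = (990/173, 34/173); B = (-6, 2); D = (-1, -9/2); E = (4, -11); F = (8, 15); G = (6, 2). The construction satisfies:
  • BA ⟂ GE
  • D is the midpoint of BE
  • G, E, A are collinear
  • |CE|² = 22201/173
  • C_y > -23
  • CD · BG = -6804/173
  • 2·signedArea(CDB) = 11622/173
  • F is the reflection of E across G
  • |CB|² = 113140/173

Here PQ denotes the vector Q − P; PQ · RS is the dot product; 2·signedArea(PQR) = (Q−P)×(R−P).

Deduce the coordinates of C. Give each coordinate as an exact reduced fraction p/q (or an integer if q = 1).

1. C_x = 394/173  [CD · BG = -6804/173 ∩ 2·signedArea(CDB) = 11622/173]
2. C_y = -3840/173  [CD · BG = -6804/173 ∩ 2·signedArea(CDB) = 11622/173]
   → C = (394/173, -3840/173)

C = (394/173, -3840/173)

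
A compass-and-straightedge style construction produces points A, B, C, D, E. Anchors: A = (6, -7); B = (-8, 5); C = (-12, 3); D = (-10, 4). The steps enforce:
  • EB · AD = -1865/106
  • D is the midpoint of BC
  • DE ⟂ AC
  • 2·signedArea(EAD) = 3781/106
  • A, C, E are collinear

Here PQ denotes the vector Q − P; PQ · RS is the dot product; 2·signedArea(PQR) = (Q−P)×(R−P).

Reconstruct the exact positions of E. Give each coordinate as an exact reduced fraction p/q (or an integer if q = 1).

1. E_x = -1155/106  [A, C, E are collinear ∩ DE ⟂ AC]
2. E_y = 253/106  [A, C, E are collinear ∩ DE ⟂ AC]
   → E = (-1155/106, 253/106)

E = (-1155/106, 253/106)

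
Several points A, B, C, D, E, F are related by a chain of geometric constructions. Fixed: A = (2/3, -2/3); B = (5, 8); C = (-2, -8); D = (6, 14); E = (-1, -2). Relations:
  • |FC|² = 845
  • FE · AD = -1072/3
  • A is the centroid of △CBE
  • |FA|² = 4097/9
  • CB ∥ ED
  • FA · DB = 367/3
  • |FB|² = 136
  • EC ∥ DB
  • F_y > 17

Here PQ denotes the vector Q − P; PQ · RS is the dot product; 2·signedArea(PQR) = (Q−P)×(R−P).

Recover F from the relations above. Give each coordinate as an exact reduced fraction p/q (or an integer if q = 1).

1. F_x = 11  [FA · DB = 367/3 ∩ FE · AD = -1072/3]
2. F_y = 18  [FA · DB = 367/3 ∩ FE · AD = -1072/3]
   → F = (11, 18)

F = (11, 18)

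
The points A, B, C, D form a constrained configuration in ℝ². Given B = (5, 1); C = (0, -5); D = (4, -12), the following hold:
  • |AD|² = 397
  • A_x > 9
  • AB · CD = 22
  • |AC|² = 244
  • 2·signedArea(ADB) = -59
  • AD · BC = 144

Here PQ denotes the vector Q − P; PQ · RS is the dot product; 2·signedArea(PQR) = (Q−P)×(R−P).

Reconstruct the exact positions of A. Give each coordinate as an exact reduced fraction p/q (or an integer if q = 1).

A = (10, 7)

1. A_x = 10  [2·signedArea(ADB) = -59 ∩ AD · BC = 144]
2. A_y = 7  [2·signedArea(ADB) = -59 ∩ AD · BC = 144]
   → A = (10, 7)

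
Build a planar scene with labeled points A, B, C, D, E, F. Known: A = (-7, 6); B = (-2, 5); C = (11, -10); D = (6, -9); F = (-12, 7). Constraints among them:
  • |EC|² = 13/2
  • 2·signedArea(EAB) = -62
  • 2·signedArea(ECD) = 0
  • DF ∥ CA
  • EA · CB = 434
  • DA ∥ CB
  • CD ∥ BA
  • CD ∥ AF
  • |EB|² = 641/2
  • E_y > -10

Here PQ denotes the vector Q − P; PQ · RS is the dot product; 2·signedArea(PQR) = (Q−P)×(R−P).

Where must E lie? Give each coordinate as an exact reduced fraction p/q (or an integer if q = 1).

E = (17/2, -19/2)

1. E_x = 17/2  [2·signedArea(ECD) = 0 ∩ EA · CB = 434]
2. E_y = -19/2  [2·signedArea(ECD) = 0 ∩ EA · CB = 434]
   → E = (17/2, -19/2)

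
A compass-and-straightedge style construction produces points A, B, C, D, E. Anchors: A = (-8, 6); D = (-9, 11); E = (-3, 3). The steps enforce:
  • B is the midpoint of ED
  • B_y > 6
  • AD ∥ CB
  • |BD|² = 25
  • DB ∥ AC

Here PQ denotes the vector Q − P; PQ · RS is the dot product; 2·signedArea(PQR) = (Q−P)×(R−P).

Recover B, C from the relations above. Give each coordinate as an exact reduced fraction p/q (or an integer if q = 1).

1. B_x = -6  [B is the midpoint of ED]
2. B_y = 7  [B is the midpoint of ED]
   → B = (-6, 7)
3. C_x = -5  [AD ∥ CB ∩ DB ∥ AC]
4. C_y = 2  [AD ∥ CB ∩ DB ∥ AC]
   → C = (-5, 2)

B = (-6, 7)
C = (-5, 2)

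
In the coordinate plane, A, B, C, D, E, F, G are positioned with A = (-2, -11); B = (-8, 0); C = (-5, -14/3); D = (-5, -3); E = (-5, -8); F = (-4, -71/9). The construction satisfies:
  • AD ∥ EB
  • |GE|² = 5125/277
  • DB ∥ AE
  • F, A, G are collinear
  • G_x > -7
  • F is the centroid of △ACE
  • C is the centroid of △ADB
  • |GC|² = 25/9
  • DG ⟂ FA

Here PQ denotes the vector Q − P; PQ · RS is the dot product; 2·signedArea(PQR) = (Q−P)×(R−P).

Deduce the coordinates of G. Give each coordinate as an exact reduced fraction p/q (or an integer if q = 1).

1. G_x = -1805/277  [F, A, G are collinear ∩ DG ⟂ FA]
2. G_y = -1101/277  [F, A, G are collinear ∩ DG ⟂ FA]
   → G = (-1805/277, -1101/277)

G = (-1805/277, -1101/277)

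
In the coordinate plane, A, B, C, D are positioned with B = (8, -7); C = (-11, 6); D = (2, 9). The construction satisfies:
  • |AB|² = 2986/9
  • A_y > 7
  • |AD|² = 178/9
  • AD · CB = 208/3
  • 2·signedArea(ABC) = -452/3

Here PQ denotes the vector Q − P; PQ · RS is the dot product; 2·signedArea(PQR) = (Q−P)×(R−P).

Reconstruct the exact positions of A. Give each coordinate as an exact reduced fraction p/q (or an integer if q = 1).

A = (-7/3, 8)

1. A_x = -7/3  [2·signedArea(ABC) = -452/3 ∩ AD · CB = 208/3]
2. A_y = 8  [2·signedArea(ABC) = -452/3 ∩ AD · CB = 208/3]
   → A = (-7/3, 8)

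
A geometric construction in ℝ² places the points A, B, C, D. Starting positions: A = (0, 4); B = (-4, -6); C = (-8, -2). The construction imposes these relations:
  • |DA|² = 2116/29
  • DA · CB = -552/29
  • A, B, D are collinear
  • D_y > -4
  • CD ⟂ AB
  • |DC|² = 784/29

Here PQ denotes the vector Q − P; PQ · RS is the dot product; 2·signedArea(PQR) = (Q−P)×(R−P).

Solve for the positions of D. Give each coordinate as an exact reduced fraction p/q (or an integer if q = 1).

1. D_x = -92/29  [A, B, D are collinear ∩ CD ⟂ AB]
2. D_y = -114/29  [A, B, D are collinear ∩ CD ⟂ AB]
   → D = (-92/29, -114/29)

D = (-92/29, -114/29)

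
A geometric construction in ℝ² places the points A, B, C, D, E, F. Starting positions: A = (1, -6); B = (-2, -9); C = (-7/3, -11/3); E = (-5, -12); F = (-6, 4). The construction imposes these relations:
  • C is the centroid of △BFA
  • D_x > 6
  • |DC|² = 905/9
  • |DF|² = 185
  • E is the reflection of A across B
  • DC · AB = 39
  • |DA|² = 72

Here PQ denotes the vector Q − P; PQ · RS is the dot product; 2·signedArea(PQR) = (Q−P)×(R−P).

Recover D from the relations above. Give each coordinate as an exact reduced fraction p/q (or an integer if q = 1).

D = (7, 0)

1. D_x = 7  [line 3·x + 3·y + -21 = 0 ∩ |DA|² = 72]
2. D_y = 0  [line 3·x + 3·y + -21 = 0 ∩ |DA|² = 72]
   → D = (7, 0)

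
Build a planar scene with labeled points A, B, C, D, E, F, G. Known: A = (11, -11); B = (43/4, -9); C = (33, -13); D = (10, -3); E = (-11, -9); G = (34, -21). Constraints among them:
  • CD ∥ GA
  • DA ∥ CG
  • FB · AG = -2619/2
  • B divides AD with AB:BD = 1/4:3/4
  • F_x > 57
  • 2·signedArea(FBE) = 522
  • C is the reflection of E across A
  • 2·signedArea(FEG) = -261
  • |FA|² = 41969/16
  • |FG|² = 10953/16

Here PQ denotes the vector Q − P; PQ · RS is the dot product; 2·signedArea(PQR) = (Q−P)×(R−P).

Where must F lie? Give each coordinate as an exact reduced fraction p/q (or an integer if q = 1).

F = (229/4, -33)

1. F_x = 229/4  [2·signedArea(FBE) = 522 ∩ FB · AG = -2619/2]
2. F_y = -33  [2·signedArea(FBE) = 522 ∩ FB · AG = -2619/2]
   → F = (229/4, -33)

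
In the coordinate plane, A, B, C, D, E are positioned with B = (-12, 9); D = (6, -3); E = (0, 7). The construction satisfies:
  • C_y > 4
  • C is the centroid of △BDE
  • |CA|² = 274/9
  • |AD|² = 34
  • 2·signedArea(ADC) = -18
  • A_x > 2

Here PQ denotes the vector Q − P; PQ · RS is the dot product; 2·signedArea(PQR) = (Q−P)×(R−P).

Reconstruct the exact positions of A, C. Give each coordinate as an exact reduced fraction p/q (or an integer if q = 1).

1. C_x = -2  [C is the centroid of △BDE]
2. C_y = 13/3  [C is the centroid of △BDE]
   → C = (-2, 13/3)
3. A_x = 3  [line -22/3·x + -8·y + 38 = 0 ∩ |CA|² = 274/9]
4. A_y = 2  [line -22/3·x + -8·y + 38 = 0 ∩ |CA|² = 274/9]
   → A = (3, 2)

A = (3, 2)
C = (-2, 13/3)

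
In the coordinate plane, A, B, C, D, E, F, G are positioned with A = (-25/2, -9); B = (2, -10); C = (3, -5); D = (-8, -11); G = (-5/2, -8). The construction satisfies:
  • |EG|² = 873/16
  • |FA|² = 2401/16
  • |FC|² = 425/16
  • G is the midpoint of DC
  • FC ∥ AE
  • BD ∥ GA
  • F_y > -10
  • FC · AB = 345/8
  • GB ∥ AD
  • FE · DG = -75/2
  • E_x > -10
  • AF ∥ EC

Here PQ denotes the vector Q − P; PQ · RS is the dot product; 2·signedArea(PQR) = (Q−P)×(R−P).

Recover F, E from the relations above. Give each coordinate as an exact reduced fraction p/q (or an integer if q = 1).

E = (-37/4, -5)
F = (-1/4, -9)

1. F_x = -1/4  [line -29/2·x + 1·y + 43/8 = 0 ∩ |FA|² = 2401/16]
2. F_y = -9  [line -29/2·x + 1·y + 43/8 = 0 ∩ |FA|² = 2401/16]
   → F = (-1/4, -9)
3. E_x = -37/4  [AF ∥ EC ∩ FC ∥ AE]
4. E_y = -5  [AF ∥ EC ∩ FC ∥ AE]
   → E = (-37/4, -5)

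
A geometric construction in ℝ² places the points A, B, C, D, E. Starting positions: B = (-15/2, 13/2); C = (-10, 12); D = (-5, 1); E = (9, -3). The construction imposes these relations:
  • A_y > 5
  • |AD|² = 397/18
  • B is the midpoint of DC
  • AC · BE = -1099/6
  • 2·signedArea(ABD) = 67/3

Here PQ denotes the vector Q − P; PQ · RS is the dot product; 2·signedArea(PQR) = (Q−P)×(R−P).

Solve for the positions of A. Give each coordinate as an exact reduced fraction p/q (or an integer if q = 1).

1. A_x = -17/6  [2·signedArea(ABD) = 67/3 ∩ AC · BE = -1099/6]
2. A_y = 31/6  [2·signedArea(ABD) = 67/3 ∩ AC · BE = -1099/6]
   → A = (-17/6, 31/6)

A = (-17/6, 31/6)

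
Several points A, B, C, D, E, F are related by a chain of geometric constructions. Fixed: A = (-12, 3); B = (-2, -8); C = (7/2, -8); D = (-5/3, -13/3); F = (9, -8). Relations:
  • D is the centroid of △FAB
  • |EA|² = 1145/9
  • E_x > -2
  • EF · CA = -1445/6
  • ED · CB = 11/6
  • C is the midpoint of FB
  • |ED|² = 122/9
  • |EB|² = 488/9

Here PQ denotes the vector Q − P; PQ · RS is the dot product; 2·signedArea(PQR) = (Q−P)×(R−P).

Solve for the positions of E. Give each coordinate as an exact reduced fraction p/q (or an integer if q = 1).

E = (-4/3, -2/3)

1. E_x = -4/3  [EF · CA = -1445/6 ∩ ED · CB = 11/6]
2. E_y = -2/3  [EF · CA = -1445/6 ∩ ED · CB = 11/6]
   → E = (-4/3, -2/3)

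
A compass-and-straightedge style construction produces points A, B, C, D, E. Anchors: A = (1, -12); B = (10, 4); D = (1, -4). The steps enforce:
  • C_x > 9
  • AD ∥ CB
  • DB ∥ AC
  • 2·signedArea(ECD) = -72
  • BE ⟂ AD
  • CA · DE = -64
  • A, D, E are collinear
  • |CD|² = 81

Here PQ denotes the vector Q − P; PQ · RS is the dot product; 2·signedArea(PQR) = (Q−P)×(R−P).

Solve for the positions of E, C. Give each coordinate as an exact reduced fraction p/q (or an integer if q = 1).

1. E_x = 1  [A, D, E are collinear ∩ BE ⟂ AD]
2. E_y = 4  [A, D, E are collinear ∩ BE ⟂ AD]
   → E = (1, 4)
3. C_x = 10  [AD ∥ CB ∩ DB ∥ AC]
4. C_y = -4  [AD ∥ CB ∩ DB ∥ AC]
   → C = (10, -4)

C = (10, -4)
E = (1, 4)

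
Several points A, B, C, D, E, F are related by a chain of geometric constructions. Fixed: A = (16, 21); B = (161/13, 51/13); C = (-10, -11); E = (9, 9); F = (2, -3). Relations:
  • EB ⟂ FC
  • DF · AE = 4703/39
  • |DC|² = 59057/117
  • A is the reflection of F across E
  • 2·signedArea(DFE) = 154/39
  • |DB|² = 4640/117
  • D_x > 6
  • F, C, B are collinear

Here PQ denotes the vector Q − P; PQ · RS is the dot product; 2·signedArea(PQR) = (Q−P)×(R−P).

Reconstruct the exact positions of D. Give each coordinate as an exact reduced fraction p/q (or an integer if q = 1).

D = (239/39, 181/39)

1. D_x = 239/39  [DF · AE = 4703/39 ∩ 2·signedArea(DFE) = 154/39]
2. D_y = 181/39  [DF · AE = 4703/39 ∩ 2·signedArea(DFE) = 154/39]
   → D = (239/39, 181/39)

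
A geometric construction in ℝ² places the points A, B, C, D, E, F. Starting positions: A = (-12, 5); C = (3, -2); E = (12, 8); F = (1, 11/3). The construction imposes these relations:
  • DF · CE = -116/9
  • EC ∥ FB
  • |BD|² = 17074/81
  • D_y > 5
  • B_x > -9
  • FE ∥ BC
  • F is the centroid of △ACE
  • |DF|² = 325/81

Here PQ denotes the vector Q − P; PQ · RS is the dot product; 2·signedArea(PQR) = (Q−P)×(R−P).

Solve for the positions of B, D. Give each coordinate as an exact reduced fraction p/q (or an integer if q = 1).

B = (-8, -19/3)
D = (1/3, 50/9)

1. B_x = -8  [FE ∥ BC ∩ EC ∥ FB]
2. B_y = -19/3  [FE ∥ BC ∩ EC ∥ FB]
   → B = (-8, -19/3)
3. D_x = 1/3  [line -9·x + -10·y + 527/9 = 0 ∩ |DF|² = 325/81]
4. D_y = 50/9  [line -9·x + -10·y + 527/9 = 0 ∩ |DF|² = 325/81]
   → D = (1/3, 50/9)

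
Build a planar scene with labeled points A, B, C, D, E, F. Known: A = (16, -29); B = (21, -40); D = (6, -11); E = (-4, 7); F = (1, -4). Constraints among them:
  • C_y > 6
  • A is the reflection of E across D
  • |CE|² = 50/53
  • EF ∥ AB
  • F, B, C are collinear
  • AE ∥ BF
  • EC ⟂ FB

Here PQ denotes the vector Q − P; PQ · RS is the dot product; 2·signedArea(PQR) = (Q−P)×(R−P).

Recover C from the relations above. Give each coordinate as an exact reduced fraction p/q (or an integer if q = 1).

1. C_x = -257/53  [F, B, C are collinear ∩ EC ⟂ FB]
2. C_y = 346/53  [F, B, C are collinear ∩ EC ⟂ FB]
   → C = (-257/53, 346/53)

C = (-257/53, 346/53)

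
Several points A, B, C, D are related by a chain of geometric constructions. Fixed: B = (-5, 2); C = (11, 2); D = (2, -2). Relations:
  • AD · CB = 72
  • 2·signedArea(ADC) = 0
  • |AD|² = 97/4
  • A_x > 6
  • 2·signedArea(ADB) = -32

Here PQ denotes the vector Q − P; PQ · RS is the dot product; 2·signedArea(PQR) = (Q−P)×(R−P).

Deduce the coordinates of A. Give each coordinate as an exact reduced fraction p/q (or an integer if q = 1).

1. A_x = 13/2  [2·signedArea(ADC) = 0 ∩ 2·signedArea(ADB) = -32]
2. A_y = 0  [2·signedArea(ADC) = 0 ∩ 2·signedArea(ADB) = -32]
   → A = (13/2, 0)

A = (13/2, 0)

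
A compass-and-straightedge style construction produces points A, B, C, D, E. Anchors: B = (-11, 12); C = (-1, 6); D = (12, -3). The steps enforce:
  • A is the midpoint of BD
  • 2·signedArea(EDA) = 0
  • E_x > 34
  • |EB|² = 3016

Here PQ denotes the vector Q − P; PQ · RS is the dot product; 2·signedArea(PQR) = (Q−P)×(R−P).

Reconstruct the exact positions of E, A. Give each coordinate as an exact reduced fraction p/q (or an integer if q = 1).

1. A_x = 1/2  [A is the midpoint of BD]
2. A_y = 9/2  [A is the midpoint of BD]
   → A = (1/2, 9/2)
3. E_x = 35  [line -15/2·x + -23/2·y + 111/2 = 0 ∩ |EB|² = 3016]
4. E_y = -18  [line -15/2·x + -23/2·y + 111/2 = 0 ∩ |EB|² = 3016]
   → E = (35, -18)

A = (1/2, 9/2)
E = (35, -18)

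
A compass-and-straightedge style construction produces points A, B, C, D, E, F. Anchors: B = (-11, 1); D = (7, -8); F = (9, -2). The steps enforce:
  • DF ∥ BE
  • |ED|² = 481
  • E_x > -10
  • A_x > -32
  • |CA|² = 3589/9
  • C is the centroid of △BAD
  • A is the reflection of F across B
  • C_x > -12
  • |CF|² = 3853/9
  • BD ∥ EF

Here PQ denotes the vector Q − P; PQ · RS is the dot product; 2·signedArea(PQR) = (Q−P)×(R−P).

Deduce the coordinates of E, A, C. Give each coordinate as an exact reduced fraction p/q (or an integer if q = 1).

1. E_x = -9  [BD ∥ EF ∩ DF ∥ BE]
2. E_y = 7  [BD ∥ EF ∩ DF ∥ BE]
   → E = (-9, 7)
3. A_x = -31  [A is the reflection of F across B]
4. A_y = 4  [A is the reflection of F across B]
   → A = (-31, 4)
5. C_x = -35/3  [C is the centroid of △BAD]
6. C_y = -1  [C is the centroid of △BAD]
   → C = (-35/3, -1)

A = (-31, 4)
C = (-35/3, -1)
E = (-9, 7)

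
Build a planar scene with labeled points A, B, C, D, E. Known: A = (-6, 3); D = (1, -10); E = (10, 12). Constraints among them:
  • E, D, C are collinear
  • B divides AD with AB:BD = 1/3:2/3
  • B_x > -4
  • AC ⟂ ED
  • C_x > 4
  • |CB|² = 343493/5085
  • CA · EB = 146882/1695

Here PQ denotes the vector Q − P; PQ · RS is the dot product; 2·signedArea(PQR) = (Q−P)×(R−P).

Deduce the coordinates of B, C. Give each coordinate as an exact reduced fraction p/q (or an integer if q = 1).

1. B_x = -11/3  [B divides AD with AB:BD = 1/3:2/3]
2. B_y = -4/3  [B divides AD with AB:BD = 1/3:2/3]
   → B = (-11/3, -4/3)
3. C_x = 2572/565  [E, D, C are collinear ∩ AC ⟂ ED]
4. C_y = -744/565  [E, D, C are collinear ∩ AC ⟂ ED]
   → C = (2572/565, -744/565)

B = (-11/3, -4/3)
C = (2572/565, -744/565)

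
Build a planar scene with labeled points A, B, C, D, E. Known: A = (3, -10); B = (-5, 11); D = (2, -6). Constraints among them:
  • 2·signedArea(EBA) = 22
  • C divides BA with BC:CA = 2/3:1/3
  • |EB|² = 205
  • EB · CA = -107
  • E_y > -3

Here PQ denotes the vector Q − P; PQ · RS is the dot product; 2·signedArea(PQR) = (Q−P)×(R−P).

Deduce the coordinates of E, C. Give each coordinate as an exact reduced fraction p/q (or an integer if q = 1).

C = (1/3, -3)
E = (1, -2)

1. C_x = 1/3  [C divides BA with BC:CA = 2/3:1/3]
2. C_y = -3  [C divides BA with BC:CA = 2/3:1/3]
   → C = (1/3, -3)
3. E_x = 1  [EB · CA = -107 ∩ 2·signedArea(EBA) = 22]
4. E_y = -2  [EB · CA = -107 ∩ 2·signedArea(EBA) = 22]
   → E = (1, -2)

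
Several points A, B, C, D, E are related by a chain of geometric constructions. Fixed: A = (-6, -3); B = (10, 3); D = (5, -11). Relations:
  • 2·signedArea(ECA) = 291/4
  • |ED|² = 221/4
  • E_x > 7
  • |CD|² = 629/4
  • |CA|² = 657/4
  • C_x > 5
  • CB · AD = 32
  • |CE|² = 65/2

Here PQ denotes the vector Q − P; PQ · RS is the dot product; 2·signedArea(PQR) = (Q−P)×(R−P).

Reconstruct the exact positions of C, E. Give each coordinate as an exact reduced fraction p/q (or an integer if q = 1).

C = (6, 3/2)
E = (15/2, -4)

1. C_x = 6  [line -11·x + 8·y + 54 = 0 ∩ |CD|² = 629/4]
2. C_y = 3/2  [line -11·x + 8·y + 54 = 0 ∩ |CD|² = 629/4]
   → C = (6, 3/2)
3. E_x = 15/2  [line 9/2·x + -12·y + -327/4 = 0 ∩ |ED|² = 221/4]
4. E_y = -4  [line 9/2·x + -12·y + -327/4 = 0 ∩ |ED|² = 221/4]
   → E = (15/2, -4)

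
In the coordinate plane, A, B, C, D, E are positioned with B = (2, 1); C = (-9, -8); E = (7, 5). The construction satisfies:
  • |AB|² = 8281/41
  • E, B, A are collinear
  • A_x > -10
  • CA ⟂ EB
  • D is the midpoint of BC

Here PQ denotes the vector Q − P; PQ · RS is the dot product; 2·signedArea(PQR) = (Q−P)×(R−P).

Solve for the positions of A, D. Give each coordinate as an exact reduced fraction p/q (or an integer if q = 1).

1. A_x = -373/41  [E, B, A are collinear ∩ CA ⟂ EB]
2. A_y = -323/41  [E, B, A are collinear ∩ CA ⟂ EB]
   → A = (-373/41, -323/41)
3. D_x = -7/2  [D is the midpoint of BC]
4. D_y = -7/2  [D is the midpoint of BC]
   → D = (-7/2, -7/2)

A = (-373/41, -323/41)
D = (-7/2, -7/2)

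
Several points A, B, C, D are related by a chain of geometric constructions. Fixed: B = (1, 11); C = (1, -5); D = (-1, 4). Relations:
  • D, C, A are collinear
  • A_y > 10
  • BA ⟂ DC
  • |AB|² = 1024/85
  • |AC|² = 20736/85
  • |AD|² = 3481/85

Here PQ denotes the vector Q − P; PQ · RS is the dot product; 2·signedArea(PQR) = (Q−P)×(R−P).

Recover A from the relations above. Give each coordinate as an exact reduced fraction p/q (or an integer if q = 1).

A = (-203/85, 871/85)

1. A_x = -203/85  [D, C, A are collinear ∩ BA ⟂ DC]
2. A_y = 871/85  [D, C, A are collinear ∩ BA ⟂ DC]
   → A = (-203/85, 871/85)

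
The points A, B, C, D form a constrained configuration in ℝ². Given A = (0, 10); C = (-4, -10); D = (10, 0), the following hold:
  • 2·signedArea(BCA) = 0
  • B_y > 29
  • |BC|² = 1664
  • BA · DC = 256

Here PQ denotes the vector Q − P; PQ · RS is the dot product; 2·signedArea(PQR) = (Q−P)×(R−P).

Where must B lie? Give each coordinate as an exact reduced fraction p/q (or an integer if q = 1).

1. B_x = 4  [2·signedArea(BCA) = 0 ∩ BA · DC = 256]
2. B_y = 30  [2·signedArea(BCA) = 0 ∩ BA · DC = 256]
   → B = (4, 30)

B = (4, 30)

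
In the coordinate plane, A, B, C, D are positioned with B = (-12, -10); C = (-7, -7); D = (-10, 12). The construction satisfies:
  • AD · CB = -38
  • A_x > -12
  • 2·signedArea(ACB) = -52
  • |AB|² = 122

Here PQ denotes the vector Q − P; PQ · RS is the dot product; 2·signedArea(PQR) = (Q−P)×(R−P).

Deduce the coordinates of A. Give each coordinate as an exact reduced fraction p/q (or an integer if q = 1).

1. A_x = -11  [AD · CB = -38 ∩ 2·signedArea(ACB) = -52]
2. A_y = 1  [AD · CB = -38 ∩ 2·signedArea(ACB) = -52]
   → A = (-11, 1)

A = (-11, 1)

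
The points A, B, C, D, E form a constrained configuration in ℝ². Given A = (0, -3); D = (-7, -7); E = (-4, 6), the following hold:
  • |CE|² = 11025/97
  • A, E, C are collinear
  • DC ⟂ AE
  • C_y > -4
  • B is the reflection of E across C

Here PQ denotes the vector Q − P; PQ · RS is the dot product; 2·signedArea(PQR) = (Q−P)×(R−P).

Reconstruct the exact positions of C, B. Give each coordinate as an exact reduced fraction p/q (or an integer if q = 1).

1. C_x = 32/97  [A, E, C are collinear ∩ DC ⟂ AE]
2. C_y = -363/97  [A, E, C are collinear ∩ DC ⟂ AE]
   → C = (32/97, -363/97)
3. B_x = 452/97  [B is the reflection of E across C]
4. B_y = -1308/97  [B is the reflection of E across C]
   → B = (452/97, -1308/97)

B = (452/97, -1308/97)
C = (32/97, -363/97)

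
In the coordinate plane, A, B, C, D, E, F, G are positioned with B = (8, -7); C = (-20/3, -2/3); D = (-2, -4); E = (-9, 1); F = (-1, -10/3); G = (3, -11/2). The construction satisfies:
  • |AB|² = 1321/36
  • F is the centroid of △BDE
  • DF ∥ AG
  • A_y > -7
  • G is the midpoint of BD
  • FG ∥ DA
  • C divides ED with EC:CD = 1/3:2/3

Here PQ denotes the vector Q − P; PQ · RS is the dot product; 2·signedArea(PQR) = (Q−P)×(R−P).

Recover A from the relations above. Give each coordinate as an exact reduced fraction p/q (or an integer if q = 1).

1. A_x = 2  [DF ∥ AG ∩ FG ∥ DA]
2. A_y = -37/6  [DF ∥ AG ∩ FG ∥ DA]
   → A = (2, -37/6)

A = (2, -37/6)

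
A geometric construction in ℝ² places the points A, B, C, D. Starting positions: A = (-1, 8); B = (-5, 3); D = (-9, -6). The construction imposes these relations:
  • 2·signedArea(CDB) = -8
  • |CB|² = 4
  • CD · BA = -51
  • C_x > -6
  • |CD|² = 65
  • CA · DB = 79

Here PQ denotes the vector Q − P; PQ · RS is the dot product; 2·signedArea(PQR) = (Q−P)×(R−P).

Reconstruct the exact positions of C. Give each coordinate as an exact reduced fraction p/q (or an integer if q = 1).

1. C_x = -5  [CA · DB = 79 ∩ CD · BA = -51]
2. C_y = 1  [CA · DB = 79 ∩ CD · BA = -51]
   → C = (-5, 1)

C = (-5, 1)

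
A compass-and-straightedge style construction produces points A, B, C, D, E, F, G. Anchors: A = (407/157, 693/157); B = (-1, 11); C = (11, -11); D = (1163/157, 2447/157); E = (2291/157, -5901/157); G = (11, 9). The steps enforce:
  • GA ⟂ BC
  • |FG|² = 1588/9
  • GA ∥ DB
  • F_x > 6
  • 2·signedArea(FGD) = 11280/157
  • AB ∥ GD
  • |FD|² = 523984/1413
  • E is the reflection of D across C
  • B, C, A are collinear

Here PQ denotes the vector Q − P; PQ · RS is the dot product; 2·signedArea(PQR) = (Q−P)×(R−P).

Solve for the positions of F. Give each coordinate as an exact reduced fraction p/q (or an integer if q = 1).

F = (7, -11/3)

1. F_x = 7  [line -1034/157·x + -564/157·y + 5170/157 = 0 ∩ |FD|² = 523984/1413]
2. F_y = -11/3  [line -1034/157·x + -564/157·y + 5170/157 = 0 ∩ |FD|² = 523984/1413]
   → F = (7, -11/3)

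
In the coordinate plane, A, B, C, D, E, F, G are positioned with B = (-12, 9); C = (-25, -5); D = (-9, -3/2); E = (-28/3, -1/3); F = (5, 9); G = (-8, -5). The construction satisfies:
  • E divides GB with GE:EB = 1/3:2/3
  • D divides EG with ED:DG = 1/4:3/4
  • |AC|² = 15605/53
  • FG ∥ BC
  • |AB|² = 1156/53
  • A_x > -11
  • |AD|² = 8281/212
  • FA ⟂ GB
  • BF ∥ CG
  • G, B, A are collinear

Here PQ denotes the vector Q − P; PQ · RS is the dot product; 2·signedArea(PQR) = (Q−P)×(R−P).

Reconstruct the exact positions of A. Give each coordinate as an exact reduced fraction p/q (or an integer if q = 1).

1. A_x = -568/53  [G, B, A are collinear ∩ FA ⟂ GB]
2. A_y = 239/53  [G, B, A are collinear ∩ FA ⟂ GB]
   → A = (-568/53, 239/53)

A = (-568/53, 239/53)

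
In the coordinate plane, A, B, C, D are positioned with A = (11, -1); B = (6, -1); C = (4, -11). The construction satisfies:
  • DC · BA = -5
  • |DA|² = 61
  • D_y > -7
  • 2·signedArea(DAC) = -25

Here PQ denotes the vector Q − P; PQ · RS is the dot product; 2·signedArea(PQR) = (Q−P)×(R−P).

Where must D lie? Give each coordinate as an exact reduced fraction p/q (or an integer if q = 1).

1. D_x = 5  [2·signedArea(DAC) = -25 ∩ DC · BA = -5]
2. D_y = -6  [2·signedArea(DAC) = -25 ∩ DC · BA = -5]
   → D = (5, -6)

D = (5, -6)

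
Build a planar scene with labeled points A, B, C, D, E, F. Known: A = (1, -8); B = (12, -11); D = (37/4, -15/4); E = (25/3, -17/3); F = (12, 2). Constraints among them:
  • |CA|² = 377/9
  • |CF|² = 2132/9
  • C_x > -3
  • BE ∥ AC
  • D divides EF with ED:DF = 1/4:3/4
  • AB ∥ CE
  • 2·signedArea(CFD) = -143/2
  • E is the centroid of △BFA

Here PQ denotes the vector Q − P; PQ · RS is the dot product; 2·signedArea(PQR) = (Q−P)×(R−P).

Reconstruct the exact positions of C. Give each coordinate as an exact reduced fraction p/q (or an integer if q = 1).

1. C_x = -8/3  [AB ∥ CE ∩ BE ∥ AC]
2. C_y = -8/3  [AB ∥ CE ∩ BE ∥ AC]
   → C = (-8/3, -8/3)

C = (-8/3, -8/3)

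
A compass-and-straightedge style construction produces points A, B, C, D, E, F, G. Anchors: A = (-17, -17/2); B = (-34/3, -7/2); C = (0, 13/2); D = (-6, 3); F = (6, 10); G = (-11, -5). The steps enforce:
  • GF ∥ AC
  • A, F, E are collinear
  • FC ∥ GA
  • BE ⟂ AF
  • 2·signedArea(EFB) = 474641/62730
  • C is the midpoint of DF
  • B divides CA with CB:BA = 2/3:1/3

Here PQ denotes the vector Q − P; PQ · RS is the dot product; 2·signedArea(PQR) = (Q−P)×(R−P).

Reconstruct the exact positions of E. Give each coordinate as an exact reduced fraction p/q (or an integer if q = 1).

1. E_x = -116233/10455  [A, F, E are collinear ∩ BE ⟂ AF]
2. E_y = -78797/20910  [A, F, E are collinear ∩ BE ⟂ AF]
   → E = (-116233/10455, -78797/20910)

E = (-116233/10455, -78797/20910)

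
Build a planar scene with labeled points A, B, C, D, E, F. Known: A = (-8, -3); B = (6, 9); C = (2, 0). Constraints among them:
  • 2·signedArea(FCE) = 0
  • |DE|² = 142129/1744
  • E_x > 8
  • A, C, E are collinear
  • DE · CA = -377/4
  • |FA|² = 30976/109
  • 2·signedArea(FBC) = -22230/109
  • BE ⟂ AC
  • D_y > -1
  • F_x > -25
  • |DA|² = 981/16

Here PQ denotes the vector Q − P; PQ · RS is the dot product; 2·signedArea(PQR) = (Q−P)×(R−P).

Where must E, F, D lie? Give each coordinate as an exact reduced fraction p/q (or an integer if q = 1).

1. E_x = 888/109  [A, C, E are collinear ∩ BE ⟂ AC]
2. E_y = 201/109  [A, C, E are collinear ∩ BE ⟂ AC]
   → E = (888/109, 201/109)
3. F_x = -2632/109  [2·signedArea(FCE) = 0 ∩ 2·signedArea(FBC) = -22230/109]
4. F_y = -855/109  [2·signedArea(FCE) = 0 ∩ 2·signedArea(FBC) = -22230/109]
   → F = (-2632/109, -855/109)
5. D_x = -1/2  [line 10·x + 3·y + 29/4 = 0 ∩ |DA|² = 981/16]
6. D_y = -3/4  [line 10·x + 3·y + 29/4 = 0 ∩ |DA|² = 981/16]
   → D = (-1/2, -3/4)

D = (-1/2, -3/4)
E = (888/109, 201/109)
F = (-2632/109, -855/109)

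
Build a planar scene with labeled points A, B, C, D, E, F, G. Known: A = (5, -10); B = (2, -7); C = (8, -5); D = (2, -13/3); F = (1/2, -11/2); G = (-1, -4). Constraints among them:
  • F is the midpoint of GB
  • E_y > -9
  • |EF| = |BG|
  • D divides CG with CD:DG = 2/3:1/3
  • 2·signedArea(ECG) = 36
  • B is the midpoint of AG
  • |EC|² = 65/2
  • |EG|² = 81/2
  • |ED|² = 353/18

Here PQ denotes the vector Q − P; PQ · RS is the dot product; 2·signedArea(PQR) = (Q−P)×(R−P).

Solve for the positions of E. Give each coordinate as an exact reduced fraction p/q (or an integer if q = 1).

1. E_x = 7/2  [line -1·x + -9·y + -73 = 0 ∩ |EC|² = 65/2]
2. E_y = -17/2  [line -1·x + -9·y + -73 = 0 ∩ |EC|² = 65/2]
   → E = (7/2, -17/2)

E = (7/2, -17/2)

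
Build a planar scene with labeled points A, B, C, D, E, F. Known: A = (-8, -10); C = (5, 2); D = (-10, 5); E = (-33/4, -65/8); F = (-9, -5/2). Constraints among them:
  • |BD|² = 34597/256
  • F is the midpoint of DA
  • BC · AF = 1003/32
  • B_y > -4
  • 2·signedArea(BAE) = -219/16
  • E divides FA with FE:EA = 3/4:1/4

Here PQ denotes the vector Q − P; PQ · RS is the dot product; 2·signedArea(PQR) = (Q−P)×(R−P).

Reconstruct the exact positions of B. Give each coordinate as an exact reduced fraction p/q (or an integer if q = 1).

B = (-13/8, -49/16)

1. B_x = -13/8  [2·signedArea(BAE) = -219/16 ∩ BC · AF = 1003/32]
2. B_y = -49/16  [2·signedArea(BAE) = -219/16 ∩ BC · AF = 1003/32]
   → B = (-13/8, -49/16)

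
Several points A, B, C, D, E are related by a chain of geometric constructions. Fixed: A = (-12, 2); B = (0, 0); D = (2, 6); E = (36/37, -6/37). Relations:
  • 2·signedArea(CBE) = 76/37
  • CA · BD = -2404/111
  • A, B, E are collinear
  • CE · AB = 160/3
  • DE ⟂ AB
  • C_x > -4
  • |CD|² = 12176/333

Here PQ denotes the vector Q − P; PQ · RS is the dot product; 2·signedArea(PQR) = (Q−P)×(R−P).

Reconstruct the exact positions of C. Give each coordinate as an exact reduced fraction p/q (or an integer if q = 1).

1. C_x = -334/111  [CE · AB = 160/3 ∩ CA · BD = -2404/111]
2. C_y = 290/111  [CE · AB = 160/3 ∩ CA · BD = -2404/111]
   → C = (-334/111, 290/111)

C = (-334/111, 290/111)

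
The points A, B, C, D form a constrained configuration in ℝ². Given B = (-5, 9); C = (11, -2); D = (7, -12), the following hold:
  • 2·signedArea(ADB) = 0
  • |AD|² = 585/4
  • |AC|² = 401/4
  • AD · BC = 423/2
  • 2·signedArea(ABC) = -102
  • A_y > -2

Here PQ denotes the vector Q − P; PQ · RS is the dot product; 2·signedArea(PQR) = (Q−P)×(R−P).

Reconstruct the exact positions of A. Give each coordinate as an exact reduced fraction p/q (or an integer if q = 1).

1. A_x = 1  [2·signedArea(ADB) = 0 ∩ AD · BC = 423/2]
2. A_y = -3/2  [2·signedArea(ADB) = 0 ∩ AD · BC = 423/2]
   → A = (1, -3/2)

A = (1, -3/2)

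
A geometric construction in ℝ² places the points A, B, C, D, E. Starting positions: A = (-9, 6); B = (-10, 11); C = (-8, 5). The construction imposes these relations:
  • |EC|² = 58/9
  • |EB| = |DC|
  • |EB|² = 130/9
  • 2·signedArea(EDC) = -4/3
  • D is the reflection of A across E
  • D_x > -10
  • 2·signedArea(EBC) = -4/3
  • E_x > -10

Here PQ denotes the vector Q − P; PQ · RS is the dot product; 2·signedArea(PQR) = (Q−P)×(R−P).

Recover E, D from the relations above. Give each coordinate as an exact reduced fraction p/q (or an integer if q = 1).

D = (-9, 26/3)
E = (-9, 22/3)

1. E_x = -9  [line 6·x + 2·y + 118/3 = 0 ∩ |EB|² = 130/9]
2. E_y = 22/3  [line 6·x + 2·y + 118/3 = 0 ∩ |EB|² = 130/9]
   → E = (-9, 22/3)
3. D_x = -9  [D is the reflection of A across E]
4. D_y = 26/3  [D is the reflection of A across E]
   → D = (-9, 26/3)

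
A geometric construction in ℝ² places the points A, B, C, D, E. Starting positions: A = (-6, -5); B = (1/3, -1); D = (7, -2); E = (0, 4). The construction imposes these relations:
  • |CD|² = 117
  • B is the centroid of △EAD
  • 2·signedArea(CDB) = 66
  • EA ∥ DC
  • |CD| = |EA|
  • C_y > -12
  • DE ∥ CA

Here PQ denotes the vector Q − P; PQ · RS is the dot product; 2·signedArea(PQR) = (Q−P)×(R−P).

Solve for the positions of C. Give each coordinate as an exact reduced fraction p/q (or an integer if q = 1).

C = (1, -11)

1. C_x = 1  [DE ∥ CA ∩ EA ∥ DC]
2. C_y = -11  [DE ∥ CA ∩ EA ∥ DC]
   → C = (1, -11)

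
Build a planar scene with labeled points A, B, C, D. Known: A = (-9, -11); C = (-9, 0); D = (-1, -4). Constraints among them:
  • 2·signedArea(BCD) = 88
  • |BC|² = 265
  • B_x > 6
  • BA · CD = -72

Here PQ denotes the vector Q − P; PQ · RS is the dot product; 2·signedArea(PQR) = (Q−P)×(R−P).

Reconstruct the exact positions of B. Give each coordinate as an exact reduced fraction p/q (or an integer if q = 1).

1. B_x = 7  [BA · CD = -72 ∩ 2·signedArea(BCD) = 88]
2. B_y = 3  [BA · CD = -72 ∩ 2·signedArea(BCD) = 88]
   → B = (7, 3)

B = (7, 3)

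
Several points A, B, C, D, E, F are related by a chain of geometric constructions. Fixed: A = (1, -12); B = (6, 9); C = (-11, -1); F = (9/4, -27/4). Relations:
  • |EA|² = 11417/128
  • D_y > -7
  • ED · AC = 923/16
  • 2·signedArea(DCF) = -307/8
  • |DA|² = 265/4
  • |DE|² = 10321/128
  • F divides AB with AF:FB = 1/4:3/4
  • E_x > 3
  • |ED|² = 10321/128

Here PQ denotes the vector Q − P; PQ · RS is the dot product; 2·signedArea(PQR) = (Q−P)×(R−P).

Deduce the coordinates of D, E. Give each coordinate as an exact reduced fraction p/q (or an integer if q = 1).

1. D_x = -5  [line 23/4·x + 53/4·y + 919/8 = 0 ∩ |DA|² = 265/4]
2. D_y = -13/2  [line 23/4·x + 53/4·y + 919/8 = 0 ∩ |DA|² = 265/4]
   → D = (-5, -13/2)
3. E_x = 51/16  [line 12·x + -11·y + -1107/16 = 0 ∩ |ED|² = 10321/128]
4. E_y = -45/16  [line 12·x + -11·y + -1107/16 = 0 ∩ |ED|² = 10321/128]
   → E = (51/16, -45/16)

D = (-5, -13/2)
E = (51/16, -45/16)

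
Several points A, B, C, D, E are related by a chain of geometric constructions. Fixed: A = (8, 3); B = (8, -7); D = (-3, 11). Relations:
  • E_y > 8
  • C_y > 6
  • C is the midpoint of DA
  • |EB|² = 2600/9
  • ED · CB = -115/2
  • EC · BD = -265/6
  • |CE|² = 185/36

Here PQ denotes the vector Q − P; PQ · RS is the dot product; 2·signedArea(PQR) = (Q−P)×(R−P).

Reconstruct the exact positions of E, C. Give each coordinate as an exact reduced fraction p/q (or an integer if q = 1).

C = (5/2, 7)
E = (2/3, 25/3)

1. C_x = 5/2  [C is the midpoint of DA]
2. C_y = 7  [C is the midpoint of DA]
   → C = (5/2, 7)
3. E_x = 2/3  [EC · BD = -265/6 ∩ ED · CB = -115/2]
4. E_y = 25/3  [EC · BD = -265/6 ∩ ED · CB = -115/2]
   → E = (2/3, 25/3)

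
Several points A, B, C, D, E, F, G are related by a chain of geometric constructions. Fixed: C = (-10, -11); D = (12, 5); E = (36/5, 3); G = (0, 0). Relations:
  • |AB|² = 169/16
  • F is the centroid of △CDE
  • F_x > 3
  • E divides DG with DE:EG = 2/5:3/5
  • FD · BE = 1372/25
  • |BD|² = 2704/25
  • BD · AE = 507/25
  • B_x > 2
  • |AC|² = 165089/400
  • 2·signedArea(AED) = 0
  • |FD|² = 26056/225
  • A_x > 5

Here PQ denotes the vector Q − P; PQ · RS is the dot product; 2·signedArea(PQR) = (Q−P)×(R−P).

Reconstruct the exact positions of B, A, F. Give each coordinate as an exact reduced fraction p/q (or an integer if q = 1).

1. A_x = 27/5  [line -2·x + 24/5·y + 0 = 0 ∩ |AC|² = 165089/400]
2. A_y = 9/4  [line -2·x + 24/5·y + 0 = 0 ∩ |AC|² = 165089/400]
   → A = (27/5, 9/4)
3. F_x = 46/15  [F is the centroid of △CDE]
4. F_y = -1  [F is the centroid of △CDE]
   → F = (46/15, -1)
5. B_x = 12/5  [BD · AE = 507/25 ∩ FD · BE = 1372/25]
6. B_y = 1  [BD · AE = 507/25 ∩ FD · BE = 1372/25]
   → B = (12/5, 1)

A = (27/5, 9/4)
B = (12/5, 1)
F = (46/15, -1)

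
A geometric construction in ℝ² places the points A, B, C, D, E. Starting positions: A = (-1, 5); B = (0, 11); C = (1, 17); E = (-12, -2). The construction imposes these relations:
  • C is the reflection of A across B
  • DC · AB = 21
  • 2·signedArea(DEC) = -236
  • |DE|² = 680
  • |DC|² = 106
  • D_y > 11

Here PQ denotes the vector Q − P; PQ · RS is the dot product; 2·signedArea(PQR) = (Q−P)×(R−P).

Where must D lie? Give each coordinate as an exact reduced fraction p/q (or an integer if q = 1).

D = (10, 12)

1. D_x = 10  [DC · AB = 21 ∩ 2·signedArea(DEC) = -236]
2. D_y = 12  [DC · AB = 21 ∩ 2·signedArea(DEC) = -236]
   → D = (10, 12)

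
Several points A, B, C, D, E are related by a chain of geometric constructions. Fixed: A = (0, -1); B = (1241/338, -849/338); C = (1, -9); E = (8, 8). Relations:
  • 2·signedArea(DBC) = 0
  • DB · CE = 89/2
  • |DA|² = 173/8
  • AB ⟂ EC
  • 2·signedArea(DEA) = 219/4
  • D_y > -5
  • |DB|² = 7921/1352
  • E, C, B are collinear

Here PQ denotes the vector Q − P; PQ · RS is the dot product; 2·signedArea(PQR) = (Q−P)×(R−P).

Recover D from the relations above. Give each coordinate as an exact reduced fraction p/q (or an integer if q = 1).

1. D_x = 11/4  [2·signedArea(DBC) = 0 ∩ 2·signedArea(DEA) = 219/4]
2. D_y = -19/4  [2·signedArea(DBC) = 0 ∩ 2·signedArea(DEA) = 219/4]
   → D = (11/4, -19/4)

D = (11/4, -19/4)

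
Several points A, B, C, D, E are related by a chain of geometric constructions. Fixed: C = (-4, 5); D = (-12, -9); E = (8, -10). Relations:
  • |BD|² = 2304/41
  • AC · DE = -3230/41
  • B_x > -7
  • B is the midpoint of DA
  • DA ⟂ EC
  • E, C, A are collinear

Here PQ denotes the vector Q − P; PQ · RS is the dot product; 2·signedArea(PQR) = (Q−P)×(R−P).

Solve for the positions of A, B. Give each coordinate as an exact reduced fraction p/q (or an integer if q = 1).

A = (-12/41, 15/41)
B = (-252/41, -177/41)

1. A_x = -12/41  [E, C, A are collinear ∩ DA ⟂ EC]
2. A_y = 15/41  [E, C, A are collinear ∩ DA ⟂ EC]
   → A = (-12/41, 15/41)
3. B_x = -252/41  [B is the midpoint of DA]
4. B_y = -177/41  [B is the midpoint of DA]
   → B = (-252/41, -177/41)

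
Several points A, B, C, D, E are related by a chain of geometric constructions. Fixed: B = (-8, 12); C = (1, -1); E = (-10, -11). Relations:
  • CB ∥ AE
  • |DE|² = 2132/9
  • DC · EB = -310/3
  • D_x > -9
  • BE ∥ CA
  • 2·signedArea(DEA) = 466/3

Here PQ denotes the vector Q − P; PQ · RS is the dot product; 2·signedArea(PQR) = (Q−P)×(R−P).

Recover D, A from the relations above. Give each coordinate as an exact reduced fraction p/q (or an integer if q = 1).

A = (-1, -24)
D = (-26/3, 13/3)

1. D_x = -26/3  [line -2·x + -23·y + 247/3 = 0 ∩ |DE|² = 2132/9]
2. D_y = 13/3  [line -2·x + -23·y + 247/3 = 0 ∩ |DE|² = 2132/9]
   → D = (-26/3, 13/3)
3. A_x = -1  [CB ∥ AE ∩ BE ∥ CA]
4. A_y = -24  [CB ∥ AE ∩ BE ∥ CA]
   → A = (-1, -24)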